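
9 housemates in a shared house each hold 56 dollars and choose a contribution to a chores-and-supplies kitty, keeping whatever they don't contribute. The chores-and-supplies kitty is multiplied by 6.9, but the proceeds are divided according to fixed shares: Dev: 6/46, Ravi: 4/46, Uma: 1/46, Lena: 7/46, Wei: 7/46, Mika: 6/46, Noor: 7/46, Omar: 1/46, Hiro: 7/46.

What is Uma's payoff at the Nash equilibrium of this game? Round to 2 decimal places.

89.60 dollars

A player with share s gets back 6.9·s per unit contributed, so full contribution is dominant for anyone with s > 1/6.9 = 0.1449 and zero contribution is dominant for anyone below.
The shares above 0.1449 belong to Lena, Wei, Noor and Hiro, contributing 56 each; the remaining 5 contribute 0. Total contributed: 224.
Uma keeps 56 and receives 6.9 × 224 × 1/46 = 33.60 from the chores-and-supplies kitty, for a payoff of 89.60.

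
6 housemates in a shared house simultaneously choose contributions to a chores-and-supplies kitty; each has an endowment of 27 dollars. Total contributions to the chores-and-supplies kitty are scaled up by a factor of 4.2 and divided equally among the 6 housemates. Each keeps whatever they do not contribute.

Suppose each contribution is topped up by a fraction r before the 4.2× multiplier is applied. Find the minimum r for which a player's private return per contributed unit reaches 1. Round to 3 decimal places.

0.429

With matching at rate r, one contributed unit becomes (1 + r) in the chores-and-supplies kitty and returns 4.2 × (1 + r) / 6 to the contributor.
Setting this equal to 1: 1 + r = 6/4.2 = 1.4286.
So the minimum matching rate is r = 1.4286 − 1 = 0.429.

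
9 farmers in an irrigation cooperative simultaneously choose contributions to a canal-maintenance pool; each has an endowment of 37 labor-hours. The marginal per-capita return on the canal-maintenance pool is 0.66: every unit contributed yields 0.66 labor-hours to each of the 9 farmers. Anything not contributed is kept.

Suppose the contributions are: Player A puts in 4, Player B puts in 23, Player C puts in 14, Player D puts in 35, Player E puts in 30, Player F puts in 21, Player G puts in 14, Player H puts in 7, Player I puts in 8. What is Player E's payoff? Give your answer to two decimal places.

109.96 labor-hours

Total contributed: 4 + 23 + 14 + 35 + 30 + 21 + 14 + 7 + 8 = 156.
Each receives 0.66 × 156 = 102.96 from the canal-maintenance pool.
Player E keeps 37 − 30 = 7, so Player E's payoff is 7 + 102.96 = 109.96.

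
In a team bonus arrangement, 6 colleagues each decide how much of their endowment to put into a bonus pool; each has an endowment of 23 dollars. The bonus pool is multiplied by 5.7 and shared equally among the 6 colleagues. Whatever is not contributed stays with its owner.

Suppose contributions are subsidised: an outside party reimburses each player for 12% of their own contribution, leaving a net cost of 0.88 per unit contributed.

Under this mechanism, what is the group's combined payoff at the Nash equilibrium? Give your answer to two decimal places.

803.16 dollars

With the mechanism, a contributed unit returns (5.7/6) / 0.88 = 1.0795 per unit of net cost to the contributor — now above 1 — so contributing fully is weakly dominant for every player.
So the Nash equilibrium is full contribution by all 6; the group earns 6 × (23 × 0.12 + 5.7 × 23) = 803.16.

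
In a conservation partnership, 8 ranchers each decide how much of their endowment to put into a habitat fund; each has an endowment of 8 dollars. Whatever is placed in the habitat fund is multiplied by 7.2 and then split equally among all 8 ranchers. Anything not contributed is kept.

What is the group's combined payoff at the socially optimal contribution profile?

Each contributed unit returns 7.200 to the group as a whole (0.9000 to each of 8 players), which exceeds 1, so the social optimum is full contribution: group total = 7.200 × 64 = 460.80.

460.80 dollars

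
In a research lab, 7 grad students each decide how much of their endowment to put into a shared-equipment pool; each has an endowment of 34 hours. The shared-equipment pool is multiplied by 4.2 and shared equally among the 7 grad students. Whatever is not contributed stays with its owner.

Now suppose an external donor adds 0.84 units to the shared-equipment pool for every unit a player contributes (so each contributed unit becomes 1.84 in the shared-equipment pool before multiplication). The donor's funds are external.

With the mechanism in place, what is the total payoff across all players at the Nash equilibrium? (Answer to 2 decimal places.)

With the mechanism, a contributed unit returns 4.2 × 1.84 / 7 = 1.1040 per unit of net cost to the contributor — now above 1 — so contributing fully is weakly dominant for every player.
So the Nash equilibrium is full contribution by all 7; the group earns 4.2 × 1.84 × 238 = 1839.26.

1839.26 hours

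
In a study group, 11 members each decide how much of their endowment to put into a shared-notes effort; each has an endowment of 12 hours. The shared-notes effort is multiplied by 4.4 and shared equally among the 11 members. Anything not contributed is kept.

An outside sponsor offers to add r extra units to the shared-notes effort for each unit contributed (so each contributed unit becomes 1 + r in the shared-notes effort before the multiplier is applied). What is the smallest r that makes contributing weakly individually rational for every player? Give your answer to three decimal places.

With matching at rate r, one contributed unit becomes (1 + r) in the shared-notes effort and returns 4.4 × (1 + r) / 11 to the contributor.
Setting this equal to 1: 1 + r = 11/4.4 = 2.5000.
So the minimum matching rate is r = 2.5000 − 1 = 1.500.

1.500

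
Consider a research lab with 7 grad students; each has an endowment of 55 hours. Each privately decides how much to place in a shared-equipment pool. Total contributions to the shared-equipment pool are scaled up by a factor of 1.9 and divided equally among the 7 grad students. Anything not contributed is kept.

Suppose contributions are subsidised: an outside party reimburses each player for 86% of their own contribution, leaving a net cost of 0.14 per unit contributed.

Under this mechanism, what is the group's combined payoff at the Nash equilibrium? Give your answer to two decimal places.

Under the mechanism each unit contributed yields (1.9/7) / 0.14 = 1.9388 back to its contributor per unit of net cost, which exceeds 1, making full contribution the dominant choice for everyone.
At the Nash equilibrium everyone contributes 55. Group total payoff = 7 × (55 × 0.86 + 1.9 × 55) = 1062.60.

1062.60 hours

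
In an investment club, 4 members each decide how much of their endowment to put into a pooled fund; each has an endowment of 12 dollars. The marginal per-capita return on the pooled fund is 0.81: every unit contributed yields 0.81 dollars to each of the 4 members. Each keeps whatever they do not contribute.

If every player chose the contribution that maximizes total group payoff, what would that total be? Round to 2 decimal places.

155.52 dollars

Each contributed unit returns 3.240 to the group as a whole (0.81 to each of 4 players), which exceeds 1, so the social optimum is full contribution: group total = 3.240 × 48 = 155.52.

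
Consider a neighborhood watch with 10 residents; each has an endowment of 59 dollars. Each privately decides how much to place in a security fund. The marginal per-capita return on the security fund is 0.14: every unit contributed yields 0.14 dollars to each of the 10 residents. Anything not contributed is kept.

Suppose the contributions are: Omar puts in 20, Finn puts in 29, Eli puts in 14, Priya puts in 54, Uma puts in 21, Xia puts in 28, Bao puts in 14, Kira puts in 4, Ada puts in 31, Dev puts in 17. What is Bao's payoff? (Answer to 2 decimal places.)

77.48 dollars

Total contributed: 20 + 29 + 14 + 54 + 21 + 28 + 14 + 4 + 31 + 17 = 232.
Each receives 0.14 × 232 = 32.48 from the security fund.
Bao keeps 59 − 14 = 45, so Bao's payoff is 45 + 32.48 = 77.48.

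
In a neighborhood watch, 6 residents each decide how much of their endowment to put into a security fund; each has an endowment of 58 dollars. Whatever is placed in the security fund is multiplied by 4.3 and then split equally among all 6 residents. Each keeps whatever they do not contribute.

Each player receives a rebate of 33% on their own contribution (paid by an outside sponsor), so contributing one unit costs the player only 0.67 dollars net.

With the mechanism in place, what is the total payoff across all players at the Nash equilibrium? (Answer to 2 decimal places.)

1611.24 dollars

The effective private return per unit is now (4.3/6) / 0.67 = 1.0697 > 1, so every player's dominant strategy flips to full contribution.
So the Nash equilibrium is full contribution by all 6; the group earns 6 × (58 × 0.33 + 4.3 × 58) = 1611.24.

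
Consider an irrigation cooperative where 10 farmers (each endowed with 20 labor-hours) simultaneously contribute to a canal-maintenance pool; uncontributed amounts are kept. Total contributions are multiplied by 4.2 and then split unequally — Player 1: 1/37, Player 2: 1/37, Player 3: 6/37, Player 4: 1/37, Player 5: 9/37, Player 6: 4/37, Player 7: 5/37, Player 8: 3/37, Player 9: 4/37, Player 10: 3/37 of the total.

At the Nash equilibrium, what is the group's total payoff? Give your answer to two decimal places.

A player with share s gets back 4.2·s per unit contributed, so full contribution is dominant for anyone with s > 1/4.2 = 0.2381 and zero contribution is dominant for anyone below.
The only share above 0.2381 is Player 5's 9/37, contributing 20; the remaining 9 contribute 0. Total contributed: 20.
The canal-maintenance pool pays out 4.2 × 20 = 84.00 in total (split across the unequal shares, but the aggregate is all that matters for the group sum).
The 9 free-riders keep 20 each, adding 180. Group total = 180 + 84.00 = 264.00.

264.00 labor-hours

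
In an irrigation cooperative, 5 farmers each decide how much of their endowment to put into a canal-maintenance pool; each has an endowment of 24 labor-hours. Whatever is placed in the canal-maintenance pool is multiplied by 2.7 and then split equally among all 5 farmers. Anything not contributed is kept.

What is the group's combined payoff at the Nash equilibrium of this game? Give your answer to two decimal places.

Each contributed unit returns 2.7/5 = 0.5400 to its contributor — below 1 — so contributing 0 is dominant for every player. At the Nash equilibrium everyone keeps their 24, and the group total is 5 × 24 = 120.

120.00 labor-hours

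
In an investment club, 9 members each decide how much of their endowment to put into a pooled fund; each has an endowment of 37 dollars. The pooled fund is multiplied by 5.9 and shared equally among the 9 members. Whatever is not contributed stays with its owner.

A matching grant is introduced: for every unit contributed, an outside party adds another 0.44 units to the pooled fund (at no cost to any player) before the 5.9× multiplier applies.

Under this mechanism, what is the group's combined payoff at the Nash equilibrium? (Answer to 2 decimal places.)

333.00 dollars

The effective private return is 5.9 × 1.44 / 9 = 0.9440, which is still under 1, so the mechanism doesn't change anyone's dominant strategy: zero contribution.
Everyone keeps their endowment and the group total is 9 × 37 = 333.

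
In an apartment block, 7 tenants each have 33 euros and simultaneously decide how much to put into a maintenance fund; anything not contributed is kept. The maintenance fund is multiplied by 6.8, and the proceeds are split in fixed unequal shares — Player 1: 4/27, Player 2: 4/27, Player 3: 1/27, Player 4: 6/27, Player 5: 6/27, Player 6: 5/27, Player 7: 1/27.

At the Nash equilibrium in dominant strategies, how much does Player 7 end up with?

74.56 euros

Each unit j contributes comes back to j as 6.8 × (j's share), so j prefers to contribute only if that share exceeds 1/6.8 = 0.1471; otherwise keeping the unit dominates.
Player 1, Player 2, Player 4, Player 5 and Player 6 are above the threshold, contributing 33 each; the remaining 2 contribute 0. Total contributed: 165.
Player 7 keeps 33 and receives 6.8 × 165 × 1/27 = 41.56 from the maintenance fund, for a payoff of 74.56.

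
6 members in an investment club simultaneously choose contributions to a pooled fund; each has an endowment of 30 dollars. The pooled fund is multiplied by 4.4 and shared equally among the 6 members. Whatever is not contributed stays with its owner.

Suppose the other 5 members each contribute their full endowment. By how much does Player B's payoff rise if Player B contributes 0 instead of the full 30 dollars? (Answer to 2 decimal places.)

Switching from a contribution of 30 to 0 lets Player B keep an extra 30 dollars, but lowers the pooled fund by 30, which costs Player B their own share of that drop: 4.4/6 × 30 = 22.00.
Net gain = 30 − 22.00 = 8.00. The private return per contributed unit (0.7333) is below 1, so free-riding is indeed the best response regardless of what the others do.

8.00 dollars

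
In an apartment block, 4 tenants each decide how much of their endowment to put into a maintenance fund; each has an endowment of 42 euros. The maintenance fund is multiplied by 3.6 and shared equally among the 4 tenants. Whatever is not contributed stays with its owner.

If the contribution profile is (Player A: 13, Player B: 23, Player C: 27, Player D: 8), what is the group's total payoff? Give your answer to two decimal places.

Total contributed: 13 + 23 + 27 + 8 = 71; total kept: 4 × 42 − 71 = 97.
The maintenance fund pays out 3.6 × 71 = 255.60 in aggregate.
Group total = 97 + 255.60 = 352.60.

352.60 euros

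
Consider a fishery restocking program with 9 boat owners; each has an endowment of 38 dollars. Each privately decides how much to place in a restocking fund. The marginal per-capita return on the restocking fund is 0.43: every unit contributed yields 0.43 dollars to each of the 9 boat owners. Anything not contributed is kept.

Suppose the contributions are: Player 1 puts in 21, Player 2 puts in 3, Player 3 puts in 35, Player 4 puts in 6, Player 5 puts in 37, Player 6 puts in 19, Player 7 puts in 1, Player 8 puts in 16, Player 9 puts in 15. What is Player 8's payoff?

Total contributed: 21 + 3 + 35 + 6 + 37 + 19 + 1 + 16 + 15 = 153.
Each receives 0.43 × 153 = 65.79 from the restocking fund.
Player 8 keeps 38 − 16 = 22, so Player 8's payoff is 22 + 65.79 = 87.79.

87.79 dollars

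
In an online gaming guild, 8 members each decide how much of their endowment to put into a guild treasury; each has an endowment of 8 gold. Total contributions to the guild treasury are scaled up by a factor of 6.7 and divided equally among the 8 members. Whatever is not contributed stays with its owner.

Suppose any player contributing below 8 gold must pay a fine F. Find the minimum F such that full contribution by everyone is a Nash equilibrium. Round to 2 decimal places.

1.30 gold

Given the others contribute fully, the best deviation is to contribute 0 (any partial contribution still incurs the fine and gives up units whose private return 0.8375 is below 1).
Deviating from 8 to 0 saves 8 gold but forfeits the deviator's share of the drop in the guild treasury: 6.7/8 × 8 = 6.70.
So the deviation gain is 8 − 6.70 = 1.30, and the fine must be at least 1.30 gold to wipe it out.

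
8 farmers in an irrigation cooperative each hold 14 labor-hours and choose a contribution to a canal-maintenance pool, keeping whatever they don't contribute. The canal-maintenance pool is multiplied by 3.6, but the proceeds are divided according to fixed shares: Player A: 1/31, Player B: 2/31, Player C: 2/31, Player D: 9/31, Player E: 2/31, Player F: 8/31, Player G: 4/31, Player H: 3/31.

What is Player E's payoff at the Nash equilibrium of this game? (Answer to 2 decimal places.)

For player j, contributing a unit is worthwhile iff 3.6 × (j's share) ≥ 1, i.e. iff j's share is at least 0.2778.
The only share above 0.2778 is Player D's 9/31, contributing 14; the remaining 7 contribute 0. Total contributed: 14.
Player E keeps 14 and receives 3.6 × 14 × 2/31 = 3.25 from the canal-maintenance pool, for a payoff of 17.25.

17.25 labor-hours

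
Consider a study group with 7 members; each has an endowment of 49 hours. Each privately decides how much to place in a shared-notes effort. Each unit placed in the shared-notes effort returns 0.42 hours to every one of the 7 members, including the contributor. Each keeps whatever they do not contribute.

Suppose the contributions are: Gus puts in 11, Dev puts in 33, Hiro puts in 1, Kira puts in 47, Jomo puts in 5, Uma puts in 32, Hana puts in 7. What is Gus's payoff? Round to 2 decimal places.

Total contributed: 11 + 33 + 1 + 47 + 5 + 32 + 7 = 136.
Each receives 0.42 × 136 = 57.12 from the shared-notes effort.
Gus keeps 49 − 11 = 38, so Gus's payoff is 38 + 57.12 = 95.12.

95.12 hours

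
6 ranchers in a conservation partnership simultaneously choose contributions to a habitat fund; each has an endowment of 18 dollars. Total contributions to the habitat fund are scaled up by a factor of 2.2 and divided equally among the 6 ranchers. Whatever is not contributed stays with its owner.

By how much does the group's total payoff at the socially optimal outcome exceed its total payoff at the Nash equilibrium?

129.60 dollars

Each contributed unit returns 2.2/6 = 0.3667 to its contributor — below 1 — so contributing 0 is dominant for every player. At the Nash equilibrium everyone keeps their 18, and the group total is 6 × 18 = 108.
Each contributed unit returns 2.200 to the group as a whole (0.3667 to each of 6 players), which exceeds 1, so the social optimum is full contribution: group total = 2.200 × 108 = 237.60.
Efficiency loss = 237.60 − 108 = 129.60.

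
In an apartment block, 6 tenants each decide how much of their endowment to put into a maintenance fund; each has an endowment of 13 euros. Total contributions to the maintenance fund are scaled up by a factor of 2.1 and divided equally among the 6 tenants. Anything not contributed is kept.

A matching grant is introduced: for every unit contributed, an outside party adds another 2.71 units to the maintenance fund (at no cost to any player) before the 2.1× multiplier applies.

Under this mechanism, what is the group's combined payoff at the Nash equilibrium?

607.70 euros

With the mechanism, a contributed unit returns 2.1 × 3.71 / 6 = 1.2985 per unit of net cost to the contributor — now above 1 — so contributing fully is weakly dominant for every player.
So the Nash equilibrium is full contribution by all 6; the group earns 2.1 × 3.71 × 78 = 607.70.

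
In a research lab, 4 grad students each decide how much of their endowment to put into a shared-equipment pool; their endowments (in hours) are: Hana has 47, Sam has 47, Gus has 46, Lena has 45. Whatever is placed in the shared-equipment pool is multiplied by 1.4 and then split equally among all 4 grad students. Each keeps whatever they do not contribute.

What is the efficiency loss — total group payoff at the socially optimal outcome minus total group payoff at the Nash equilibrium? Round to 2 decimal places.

The private return per contributed unit is 1.4/4 = 0.3500 < 1 for every player regardless of endowment, so the Nash equilibrium is zero contribution and the group total is Σ E_j = 47 + 47 + 46 + 45 = 185.
Each contributed unit returns 1.400 to the group, so the social optimum is full contribution by everyone: group total = 1.400 × 185 = 259.00.
Efficiency loss = (1.400 − 1) × 185 = 74.00.

74.00 hours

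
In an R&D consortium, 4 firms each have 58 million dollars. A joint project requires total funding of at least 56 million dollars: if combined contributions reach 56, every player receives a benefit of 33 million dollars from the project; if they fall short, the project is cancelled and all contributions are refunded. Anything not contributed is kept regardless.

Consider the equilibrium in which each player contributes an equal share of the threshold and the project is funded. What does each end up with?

77 million dollars

Equal share of the threshold: 56/4 = 14.
At this profile no one gains by cutting their contribution: any cut drops the total below 56, the project is cancelled, contributions are refunded, and the deviator ends with 58, which is less than 58 − 14 + 33 = 77. Contributing more than 14 just wastes the excess. So contributing exactly 14 is a best response.
Each player's payoff: 58 − 14 + 33 = 77.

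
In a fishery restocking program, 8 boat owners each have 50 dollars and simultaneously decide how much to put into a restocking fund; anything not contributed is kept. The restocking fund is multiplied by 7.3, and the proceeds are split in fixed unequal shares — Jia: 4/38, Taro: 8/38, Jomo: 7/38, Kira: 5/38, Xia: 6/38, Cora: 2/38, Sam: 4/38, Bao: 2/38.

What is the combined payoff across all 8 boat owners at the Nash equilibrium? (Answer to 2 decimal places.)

1345.00 dollars

For player j, contributing a unit is worthwhile iff 7.3 × (j's share) ≥ 1, i.e. iff j's share is at least 0.1370.
Taro, Jomo and Xia are above the threshold, contributing 50 each; the remaining 5 contribute 0. Total contributed: 150.
The restocking fund pays out 7.3 × 150 = 1095.00 in total (split across the unequal shares, but the aggregate is all that matters for the group sum).
The 5 free-riders keep 50 each, adding 250. Group total = 250 + 1095.00 = 1345.00.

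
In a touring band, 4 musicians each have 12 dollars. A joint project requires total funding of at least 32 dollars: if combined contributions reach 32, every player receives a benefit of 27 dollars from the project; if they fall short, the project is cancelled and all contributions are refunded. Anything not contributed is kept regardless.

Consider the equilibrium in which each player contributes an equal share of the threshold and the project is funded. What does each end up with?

31 dollars

Equal share of the threshold: 32/4 = 8.
At this profile no one gains by cutting their contribution: any cut drops the total below 32, the project is cancelled, contributions are refunded, and the deviator ends with 12, which is less than 12 − 8 + 27 = 31. Contributing more than 8 just wastes the excess. So contributing exactly 8 is a best response.
Each player's payoff: 12 − 8 + 27 = 31.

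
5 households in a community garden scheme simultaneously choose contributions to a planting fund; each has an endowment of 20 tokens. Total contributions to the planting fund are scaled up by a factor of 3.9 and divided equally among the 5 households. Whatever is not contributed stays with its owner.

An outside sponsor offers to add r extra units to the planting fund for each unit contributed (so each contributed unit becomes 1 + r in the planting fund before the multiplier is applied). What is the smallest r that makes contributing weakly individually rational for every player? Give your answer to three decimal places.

0.282

With matching at rate r, one contributed unit becomes (1 + r) in the planting fund and returns 3.9 × (1 + r) / 5 to the contributor.
Setting this equal to 1: 1 + r = 5/3.9 = 1.2821.
So the minimum matching rate is r = 1.2821 − 1 = 0.282.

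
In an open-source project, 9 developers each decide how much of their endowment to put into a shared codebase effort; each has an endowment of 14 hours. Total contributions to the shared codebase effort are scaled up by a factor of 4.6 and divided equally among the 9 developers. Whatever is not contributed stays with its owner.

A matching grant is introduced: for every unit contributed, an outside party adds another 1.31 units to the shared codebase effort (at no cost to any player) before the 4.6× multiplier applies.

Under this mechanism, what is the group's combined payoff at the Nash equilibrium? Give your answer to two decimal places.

The effective private return per unit is now 4.6 × 2.31 / 9 = 1.1807 > 1, so every player's dominant strategy flips to full contribution.
At the Nash equilibrium everyone contributes 14. Group total payoff = 4.6 × 2.31 × 126 = 1338.88.

1338.88 hours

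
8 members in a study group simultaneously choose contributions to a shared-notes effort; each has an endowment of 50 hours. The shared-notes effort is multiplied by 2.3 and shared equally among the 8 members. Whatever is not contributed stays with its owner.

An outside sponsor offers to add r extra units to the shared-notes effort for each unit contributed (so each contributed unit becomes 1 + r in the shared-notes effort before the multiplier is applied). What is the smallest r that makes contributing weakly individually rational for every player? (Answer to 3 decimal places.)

2.478

With matching at rate r, one contributed unit becomes (1 + r) in the shared-notes effort and returns 2.3 × (1 + r) / 8 to the contributor.
Setting this equal to 1: 1 + r = 8/2.3 = 3.4783.
So the minimum matching rate is r = 3.4783 − 1 = 2.478.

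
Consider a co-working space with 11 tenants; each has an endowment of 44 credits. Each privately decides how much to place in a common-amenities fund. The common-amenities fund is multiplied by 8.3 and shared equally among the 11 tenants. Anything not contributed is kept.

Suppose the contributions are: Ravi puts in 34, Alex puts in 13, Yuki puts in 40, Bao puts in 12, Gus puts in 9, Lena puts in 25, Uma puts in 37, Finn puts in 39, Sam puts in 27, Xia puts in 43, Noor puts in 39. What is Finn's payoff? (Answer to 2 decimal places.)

Total contributed: 34 + 13 + 40 + 12 + 9 + 25 + 37 + 39 + 27 + 43 + 39 = 318.
Each receives 8.3 × 318 / 11 = 239.95 from the common-amenities fund.
Finn keeps 44 − 39 = 5, so Finn's payoff is 5 + 239.95 = 244.95.

244.95 credits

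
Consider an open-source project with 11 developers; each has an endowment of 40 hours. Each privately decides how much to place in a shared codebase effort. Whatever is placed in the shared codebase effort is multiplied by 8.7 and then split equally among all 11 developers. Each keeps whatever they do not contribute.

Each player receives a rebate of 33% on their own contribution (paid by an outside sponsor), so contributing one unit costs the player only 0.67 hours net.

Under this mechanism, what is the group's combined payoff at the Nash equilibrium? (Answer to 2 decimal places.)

3973.20 hours

The effective private return per unit is now (8.7/11) / 0.67 = 1.1805 > 1, so every player's dominant strategy flips to full contribution.
So the Nash equilibrium is full contribution by all 11; the group earns 11 × (40 × 0.33 + 8.7 × 40) = 3973.20.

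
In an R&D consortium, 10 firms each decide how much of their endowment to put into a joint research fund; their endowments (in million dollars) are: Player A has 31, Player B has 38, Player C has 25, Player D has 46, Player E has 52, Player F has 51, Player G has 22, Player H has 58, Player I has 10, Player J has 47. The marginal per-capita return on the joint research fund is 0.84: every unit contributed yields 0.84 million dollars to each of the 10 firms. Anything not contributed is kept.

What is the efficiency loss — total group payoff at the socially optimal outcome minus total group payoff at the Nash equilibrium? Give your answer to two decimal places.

The private return per contributed unit is 0.84 < 1 for everyone, so the Nash equilibrium is zero contribution and the group total is Σ E_j = 31 + 38 + 25 + 46 + 52 + 51 + 22 + 58 + 10 + 47 = 380.
Each contributed unit returns 8.400 to the group, so the social optimum is full contribution by everyone: group total = 8.400 × 380 = 3192.00.
Efficiency loss = (8.400 − 1) × 380 = 2812.00.

2812.00 million dollars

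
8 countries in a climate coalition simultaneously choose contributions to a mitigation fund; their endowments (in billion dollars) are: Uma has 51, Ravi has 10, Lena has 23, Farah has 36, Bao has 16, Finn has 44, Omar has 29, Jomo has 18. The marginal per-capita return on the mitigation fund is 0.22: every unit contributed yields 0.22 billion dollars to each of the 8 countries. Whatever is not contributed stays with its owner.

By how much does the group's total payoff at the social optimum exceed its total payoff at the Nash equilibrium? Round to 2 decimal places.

The private return per contributed unit is 0.22 < 1 for everyone, so the Nash equilibrium is zero contribution and the group total is Σ E_j = 51 + 10 + 23 + 36 + 16 + 44 + 29 + 18 = 227.
Each contributed unit returns 1.760 to the group, so the social optimum is full contribution by everyone: group total = 1.760 × 227 = 399.52.
Efficiency loss = (1.760 − 1) × 227 = 172.52.

172.52 billion dollars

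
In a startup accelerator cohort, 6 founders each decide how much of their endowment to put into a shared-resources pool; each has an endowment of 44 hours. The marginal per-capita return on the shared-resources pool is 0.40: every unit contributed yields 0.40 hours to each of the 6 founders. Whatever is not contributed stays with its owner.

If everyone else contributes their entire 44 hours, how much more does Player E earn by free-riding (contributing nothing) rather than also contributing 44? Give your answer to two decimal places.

Switching from a contribution of 44 to 0 lets Player E keep an extra 44 hours, but lowers the shared-resources pool by 44, which costs Player E their own share of that drop: 0.40 × 44 = 17.60.
Net gain = 44 − 17.60 = 26.40. The private return per contributed unit (0.40) is below 1, so free-riding is indeed the best response regardless of what the others do.

26.40 hours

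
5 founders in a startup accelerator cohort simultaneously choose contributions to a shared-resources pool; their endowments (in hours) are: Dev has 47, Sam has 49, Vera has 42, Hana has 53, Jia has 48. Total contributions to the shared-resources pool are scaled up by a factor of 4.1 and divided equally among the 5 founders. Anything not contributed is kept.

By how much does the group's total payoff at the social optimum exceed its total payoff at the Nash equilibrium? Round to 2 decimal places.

The private return per contributed unit is 4.1/5 = 0.8200 < 1 for every player regardless of endowment, so the Nash equilibrium is zero contribution and the group total is Σ E_j = 47 + 49 + 42 + 53 + 48 = 239.
Each contributed unit returns 4.100 to the group, so the social optimum is full contribution by everyone: group total = 4.100 × 239 = 979.90.
Efficiency loss = (4.100 − 1) × 239 = 740.90.

740.90 hours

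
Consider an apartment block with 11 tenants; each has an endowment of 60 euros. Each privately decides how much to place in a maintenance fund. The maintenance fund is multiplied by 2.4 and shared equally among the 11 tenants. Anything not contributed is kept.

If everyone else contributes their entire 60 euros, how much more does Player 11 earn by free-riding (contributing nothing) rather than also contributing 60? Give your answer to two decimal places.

46.91 euros

Switching from a contribution of 60 to 0 lets Player 11 keep an extra 60 euros, but lowers the maintenance fund by 60, which costs Player 11 their own share of that drop: 2.4/11 × 60 = 13.09.
Net gain = 60 − 13.09 = 46.91. The private return per contributed unit (0.2182) is below 1, so free-riding is indeed the best response regardless of what the others do.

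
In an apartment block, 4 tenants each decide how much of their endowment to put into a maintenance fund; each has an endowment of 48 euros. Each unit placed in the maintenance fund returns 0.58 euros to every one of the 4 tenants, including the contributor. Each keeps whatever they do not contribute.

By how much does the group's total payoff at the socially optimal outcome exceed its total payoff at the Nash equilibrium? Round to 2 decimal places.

253.44 euros

The private return per contributed unit is 0.58 < 1, so contributing 0 is dominant for every player. At the Nash equilibrium everyone keeps their 48, and the group total is 4 × 48 = 192.
Each contributed unit returns 2.320 to the group as a whole (0.58 to each of 4 players), which exceeds 1, so the social optimum is full contribution: group total = 2.320 × 192 = 445.44.
Efficiency loss = 445.44 − 192 = 253.44.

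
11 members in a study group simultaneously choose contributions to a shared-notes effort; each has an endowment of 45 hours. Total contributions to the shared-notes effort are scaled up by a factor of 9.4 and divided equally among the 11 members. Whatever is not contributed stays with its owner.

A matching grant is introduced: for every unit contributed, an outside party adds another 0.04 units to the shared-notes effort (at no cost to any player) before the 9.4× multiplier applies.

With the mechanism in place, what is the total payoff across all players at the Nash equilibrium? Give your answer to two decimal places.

495.00 hours

The effective private return is 9.4 × 1.04 / 11 = 0.8887, which is still under 1, so the mechanism doesn't change anyone's dominant strategy: zero contribution.
Everyone keeps their endowment and the group total is 11 × 45 = 495.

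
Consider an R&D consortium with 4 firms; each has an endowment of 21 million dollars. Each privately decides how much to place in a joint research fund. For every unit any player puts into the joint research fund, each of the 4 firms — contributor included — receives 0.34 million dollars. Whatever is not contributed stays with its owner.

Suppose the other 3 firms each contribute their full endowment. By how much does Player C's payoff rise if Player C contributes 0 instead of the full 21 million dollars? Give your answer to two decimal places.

Switching from a contribution of 21 to 0 lets Player C keep an extra 21 million dollars, but lowers the joint research fund by 21, which costs Player C their own share of that drop: 0.34 × 21 = 7.14.
Net gain = 21 − 7.14 = 13.86. The private return per contributed unit (0.34) is below 1, so free-riding is indeed the best response regardless of what the others do.

13.86 million dollars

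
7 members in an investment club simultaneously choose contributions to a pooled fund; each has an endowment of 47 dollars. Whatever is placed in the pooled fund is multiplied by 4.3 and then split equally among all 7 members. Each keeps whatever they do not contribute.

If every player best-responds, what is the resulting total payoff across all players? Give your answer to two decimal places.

329.00 dollars

Each contributed unit returns 4.3/7 = 0.6143 to its contributor — below 1 — so contributing 0 is dominant for every player. At the Nash equilibrium everyone keeps their 47, and the group total is 7 × 47 = 329.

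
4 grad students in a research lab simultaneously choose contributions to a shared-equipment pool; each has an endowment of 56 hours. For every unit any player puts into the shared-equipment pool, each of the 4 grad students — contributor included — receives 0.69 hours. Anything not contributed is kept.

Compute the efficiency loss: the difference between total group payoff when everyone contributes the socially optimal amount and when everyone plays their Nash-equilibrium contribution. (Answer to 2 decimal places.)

394.24 hours

The private return per contributed unit is 0.69 < 1, so contributing 0 is dominant for every player. At the Nash equilibrium everyone keeps their 56, and the group total is 4 × 56 = 224.
Each contributed unit returns 2.760 to the group as a whole (0.69 to each of 4 players), which exceeds 1, so the social optimum is full contribution: group total = 2.760 × 224 = 618.24.
Efficiency loss = 618.24 − 224 = 394.24.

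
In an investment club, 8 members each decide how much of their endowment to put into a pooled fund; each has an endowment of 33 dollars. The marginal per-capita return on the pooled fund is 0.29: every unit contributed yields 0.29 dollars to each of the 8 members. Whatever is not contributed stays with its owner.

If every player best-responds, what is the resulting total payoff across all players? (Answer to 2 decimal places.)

The private return per contributed unit is 0.29 < 1, so contributing 0 is dominant for every player. At the Nash equilibrium everyone keeps their 33, and the group total is 8 × 33 = 264.

264.00 dollars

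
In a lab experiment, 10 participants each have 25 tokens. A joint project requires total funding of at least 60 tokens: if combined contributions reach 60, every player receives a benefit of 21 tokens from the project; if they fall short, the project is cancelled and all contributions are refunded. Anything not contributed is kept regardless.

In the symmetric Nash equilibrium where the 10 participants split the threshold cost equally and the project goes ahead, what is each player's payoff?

Equal share of the threshold: 60/10 = 6.
At this profile no one gains by cutting their contribution: any cut drops the total below 60, the project is cancelled, contributions are refunded, and the deviator ends with 25, which is less than 25 − 6 + 21 = 40. Contributing more than 6 just wastes the excess. So contributing exactly 6 is a best response.
Each player's payoff: 25 − 6 + 21 = 40.

40 tokens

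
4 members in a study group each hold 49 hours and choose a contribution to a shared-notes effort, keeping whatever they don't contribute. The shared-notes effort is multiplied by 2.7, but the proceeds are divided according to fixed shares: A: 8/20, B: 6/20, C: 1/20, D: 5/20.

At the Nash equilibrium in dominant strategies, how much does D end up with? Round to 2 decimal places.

Each unit j contributes comes back to j as 2.7 × (j's share), so j prefers to contribute only if that share exceeds 1/2.7 = 0.3704; otherwise keeping the unit dominates.
The only share above 0.3704 is A's 8/20, contributing 49; the remaining 3 contribute 0. Total contributed: 49.
D keeps 49 and receives 2.7 × 49 × 5/20 = 33.08 from the shared-notes effort, for a payoff of 82.08.

82.08 hours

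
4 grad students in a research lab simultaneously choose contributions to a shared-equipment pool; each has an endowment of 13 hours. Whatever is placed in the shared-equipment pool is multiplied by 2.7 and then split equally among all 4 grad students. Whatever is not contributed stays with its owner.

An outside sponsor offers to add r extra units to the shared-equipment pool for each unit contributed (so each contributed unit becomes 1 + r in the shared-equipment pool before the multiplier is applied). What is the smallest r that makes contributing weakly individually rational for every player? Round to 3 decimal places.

0.481

With matching at rate r, one contributed unit becomes (1 + r) in the shared-equipment pool and returns 2.7 × (1 + r) / 4 to the contributor.
Setting this equal to 1: 1 + r = 4/2.7 = 1.4815.
So the minimum matching rate is r = 1.4815 − 1 = 0.481.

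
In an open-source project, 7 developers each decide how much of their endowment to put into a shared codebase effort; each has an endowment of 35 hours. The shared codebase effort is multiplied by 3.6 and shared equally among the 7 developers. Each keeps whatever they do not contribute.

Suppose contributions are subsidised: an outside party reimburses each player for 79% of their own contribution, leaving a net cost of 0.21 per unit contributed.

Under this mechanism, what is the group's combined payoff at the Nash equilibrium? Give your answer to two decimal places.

1075.55 hours

The effective private return per unit is now (3.6/7) / 0.21 = 2.4490 > 1, so every player's dominant strategy flips to full contribution.
So the Nash equilibrium is full contribution by all 7; the group earns 7 × (35 × 0.79 + 3.6 × 35) = 1075.55.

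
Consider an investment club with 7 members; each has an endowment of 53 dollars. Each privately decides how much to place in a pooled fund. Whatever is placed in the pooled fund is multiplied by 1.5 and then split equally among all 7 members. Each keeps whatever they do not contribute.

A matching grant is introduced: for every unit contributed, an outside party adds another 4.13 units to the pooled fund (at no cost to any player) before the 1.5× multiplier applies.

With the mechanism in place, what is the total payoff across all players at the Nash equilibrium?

The effective private return per unit is now 1.5 × 5.13 / 7 = 1.0993 > 1, so every player's dominant strategy flips to full contribution.
So the Nash equilibrium is full contribution by all 7; the group earns 1.5 × 5.13 × 371 = 2854.85.

2854.85 dollars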